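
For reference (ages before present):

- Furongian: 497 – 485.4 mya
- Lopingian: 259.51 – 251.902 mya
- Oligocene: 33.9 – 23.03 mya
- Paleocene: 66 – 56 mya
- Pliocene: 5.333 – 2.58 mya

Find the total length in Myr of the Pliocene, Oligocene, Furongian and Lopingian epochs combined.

Duration is start − end for each: (5.333 − 2.58) + (33.9 − 23.03) + (497 − 485.4) + (259.51 − 251.902).
That is 2.753 + 10.87 + 11.6 + 7.608, which totals 32.831 million years.

32.831 million years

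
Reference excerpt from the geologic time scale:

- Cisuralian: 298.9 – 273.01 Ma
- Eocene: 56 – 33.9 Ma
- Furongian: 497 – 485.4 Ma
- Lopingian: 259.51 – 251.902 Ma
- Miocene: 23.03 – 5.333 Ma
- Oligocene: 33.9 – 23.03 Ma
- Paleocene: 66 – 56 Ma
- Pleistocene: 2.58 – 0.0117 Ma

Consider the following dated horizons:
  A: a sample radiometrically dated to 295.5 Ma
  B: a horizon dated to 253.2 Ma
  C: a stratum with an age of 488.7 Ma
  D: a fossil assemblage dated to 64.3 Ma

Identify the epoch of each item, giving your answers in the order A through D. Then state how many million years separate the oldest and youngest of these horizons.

A: 295.5 Ma lies in 298.9–273.01 Ma, so Cisuralian.
B: 253.2 Ma lies in 259.51–251.902 Ma, so Lopingian.
C: 488.7 Ma lies in 497–485.4 Ma, so Furongian.
D: 64.3 Ma lies in 66–56 Ma, so Paleocene.
Oldest = 488.7 Ma, youngest = 64.3 Ma → span 424.4 Myr.

A — Cisuralian; B — Lopingian; C — Furongian; D — Paleocene; span 424.4 million years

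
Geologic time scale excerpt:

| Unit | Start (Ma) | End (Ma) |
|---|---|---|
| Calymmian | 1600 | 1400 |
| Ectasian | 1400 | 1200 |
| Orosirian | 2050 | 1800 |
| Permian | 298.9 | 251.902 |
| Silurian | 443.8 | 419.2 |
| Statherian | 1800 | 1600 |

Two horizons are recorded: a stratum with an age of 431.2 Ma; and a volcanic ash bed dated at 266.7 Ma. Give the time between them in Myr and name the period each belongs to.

164.5 million years apart; the first in the Silurian, the second in the Permian

Elapsed time: 431.2 − 266.7 = 164.5 Myr.
431.2 Ma lies within 443.8–419.2 Ma: Silurian.
266.7 Ma lies within 298.9–251.902 Ma: Permian.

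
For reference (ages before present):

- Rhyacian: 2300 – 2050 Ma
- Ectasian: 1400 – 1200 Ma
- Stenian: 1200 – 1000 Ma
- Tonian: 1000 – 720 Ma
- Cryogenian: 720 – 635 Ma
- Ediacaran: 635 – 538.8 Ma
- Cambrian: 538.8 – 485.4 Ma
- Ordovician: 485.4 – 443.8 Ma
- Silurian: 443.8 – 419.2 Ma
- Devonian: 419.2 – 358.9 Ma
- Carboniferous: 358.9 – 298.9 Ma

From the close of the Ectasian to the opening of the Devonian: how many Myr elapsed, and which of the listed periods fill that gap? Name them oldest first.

780.8 million years; Stenian, Tonian, Cryogenian, Ediacaran, Cambrian, Ordovician, Silurian

The Ectasian closes at 1200 Ma and the Devonian opens at 419.2 Ma, so the interval is 1200 − 419.2 = 780.8 Myr.
A period fits inside if it starts at or after 1200 Ma and ends at or before 419.2 Ma; oldest first that gives Stenian, Tonian, Cryogenian, Ediacaran, Cambrian, Ordovician, Silurian.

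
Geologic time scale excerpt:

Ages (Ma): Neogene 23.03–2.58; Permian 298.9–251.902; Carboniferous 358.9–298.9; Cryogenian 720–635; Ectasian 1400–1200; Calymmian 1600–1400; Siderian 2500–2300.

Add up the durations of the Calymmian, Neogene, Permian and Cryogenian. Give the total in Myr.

Each duration: Calymmian = 200; Neogene = 20.45; Permian = 46.998; Cryogenian = 85.
Sum: 200 + 20.45 + 46.998 + 85 = 352.448 Myr.

352.448 million years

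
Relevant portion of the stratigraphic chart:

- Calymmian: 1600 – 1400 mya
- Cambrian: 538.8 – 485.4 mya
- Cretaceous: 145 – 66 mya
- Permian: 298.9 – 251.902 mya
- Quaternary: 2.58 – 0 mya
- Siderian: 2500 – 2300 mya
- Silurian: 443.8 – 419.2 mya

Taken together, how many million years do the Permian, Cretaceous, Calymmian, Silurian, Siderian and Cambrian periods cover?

603.998 million years

Each duration: Permian = 46.998; Cretaceous = 79; Calymmian = 200; Silurian = 24.6; Siderian = 200; Cambrian = 53.4.
Sum: 46.998 + 79 + 200 + 24.6 + 200 + 53.4 = 603.998 Myr.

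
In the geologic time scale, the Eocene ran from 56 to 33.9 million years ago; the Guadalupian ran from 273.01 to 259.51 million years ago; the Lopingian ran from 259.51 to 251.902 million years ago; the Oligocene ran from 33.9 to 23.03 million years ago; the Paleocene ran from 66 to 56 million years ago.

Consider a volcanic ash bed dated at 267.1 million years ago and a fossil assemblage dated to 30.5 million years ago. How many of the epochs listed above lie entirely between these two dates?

3

267.1 Ma sits inside the Guadalupian (273.01–259.51) and 30.5 Ma inside the Oligocene (33.9–23.03); neither of those is wholly between the two dates.
The listed epochs lying completely between them are Lopingian, Paleocene, Eocene — 3 in all.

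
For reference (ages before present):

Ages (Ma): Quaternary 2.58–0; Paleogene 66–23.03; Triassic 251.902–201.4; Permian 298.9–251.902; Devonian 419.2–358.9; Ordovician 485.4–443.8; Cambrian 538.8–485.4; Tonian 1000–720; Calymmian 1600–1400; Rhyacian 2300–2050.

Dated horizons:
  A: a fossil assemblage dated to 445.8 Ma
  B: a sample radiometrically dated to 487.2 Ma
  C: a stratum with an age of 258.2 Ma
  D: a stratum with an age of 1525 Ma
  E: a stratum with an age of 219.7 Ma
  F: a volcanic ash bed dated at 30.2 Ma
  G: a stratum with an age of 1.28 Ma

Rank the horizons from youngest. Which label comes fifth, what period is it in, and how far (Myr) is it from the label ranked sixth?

A, in the Ordovician; 41.4 million years to B

Smaller Ma means younger, so youngest first: G 1.28 < F 30.2 < E 219.7 < C 258.2 < A 445.8 < B 487.2 < D 1525.
Counting 5 along gives A (445.8 Ma); the excerpt puts that inside the Ordovician, 485.4–443.8 Ma.
Next in line is B (487.2 Ma), and 487.2 − 445.8 = 41.4 Myr.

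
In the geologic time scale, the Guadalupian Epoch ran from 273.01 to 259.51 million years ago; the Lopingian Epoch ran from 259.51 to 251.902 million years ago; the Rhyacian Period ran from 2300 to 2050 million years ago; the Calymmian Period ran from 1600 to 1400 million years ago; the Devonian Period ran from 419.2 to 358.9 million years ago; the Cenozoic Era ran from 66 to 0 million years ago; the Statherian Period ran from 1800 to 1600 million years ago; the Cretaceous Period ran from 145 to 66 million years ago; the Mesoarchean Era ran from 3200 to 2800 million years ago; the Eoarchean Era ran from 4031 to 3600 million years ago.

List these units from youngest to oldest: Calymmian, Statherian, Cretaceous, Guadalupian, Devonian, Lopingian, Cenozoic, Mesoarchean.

Sorting by start age (ascending Ma, since larger Ma = older): Cenozoic start 66, Cretaceous start 145, Lopingian start 259.51, Guadalupian start 273.01, Devonian start 419.2, Calymmian start 1600, Statherian start 1800, Mesoarchean start 3200.

Cenozoic → Cretaceous → Lopingian → Guadalupian → Devonian → Calymmian → Statherian → Mesoarchean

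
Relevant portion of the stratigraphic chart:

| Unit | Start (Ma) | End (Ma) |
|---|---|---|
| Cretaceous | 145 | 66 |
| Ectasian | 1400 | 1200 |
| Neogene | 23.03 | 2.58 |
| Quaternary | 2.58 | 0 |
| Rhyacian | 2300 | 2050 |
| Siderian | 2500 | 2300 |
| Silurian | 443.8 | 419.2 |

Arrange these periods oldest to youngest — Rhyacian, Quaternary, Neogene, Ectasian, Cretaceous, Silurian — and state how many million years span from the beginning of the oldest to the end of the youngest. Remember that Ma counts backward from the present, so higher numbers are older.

From the excerpt: Rhyacian 2300–2050; Quaternary 2.58–0; Neogene 23.03–2.58; Ectasian 1400–1200; Cretaceous 145–66; Silurian 443.8–419.2 (Ma).
Larger Ma is earlier, so the oldest is Rhyacian and the youngest is Quaternary; oldest to youngest: Rhyacian, Ectasian, Silurian, Cretaceous, Neogene, Quaternary.
Oldest start 2300 minus youngest end 0 gives 2300 Myr overall.

Rhyacian, Ectasian, Silurian, Cretaceous, Neogene, Quaternary; total span 2300 Myr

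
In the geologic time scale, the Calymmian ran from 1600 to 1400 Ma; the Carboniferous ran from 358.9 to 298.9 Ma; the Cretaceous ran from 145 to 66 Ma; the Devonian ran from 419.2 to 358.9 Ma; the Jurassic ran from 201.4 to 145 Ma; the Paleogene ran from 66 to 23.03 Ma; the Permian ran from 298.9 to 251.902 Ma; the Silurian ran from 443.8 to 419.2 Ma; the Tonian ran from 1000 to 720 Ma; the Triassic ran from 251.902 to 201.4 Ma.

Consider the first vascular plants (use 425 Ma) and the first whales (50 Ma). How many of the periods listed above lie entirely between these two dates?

The older date is 425 Ma and the younger is 50 Ma.
Periods with start < 425 and end > 50 Ma: Devonian (419.2–358.9), Carboniferous (358.9–298.9), Permian (298.9–251.902), Triassic (251.902–201.4), Jurassic (201.4–145), Cretaceous (145–66).
That is 6 complete periods.

6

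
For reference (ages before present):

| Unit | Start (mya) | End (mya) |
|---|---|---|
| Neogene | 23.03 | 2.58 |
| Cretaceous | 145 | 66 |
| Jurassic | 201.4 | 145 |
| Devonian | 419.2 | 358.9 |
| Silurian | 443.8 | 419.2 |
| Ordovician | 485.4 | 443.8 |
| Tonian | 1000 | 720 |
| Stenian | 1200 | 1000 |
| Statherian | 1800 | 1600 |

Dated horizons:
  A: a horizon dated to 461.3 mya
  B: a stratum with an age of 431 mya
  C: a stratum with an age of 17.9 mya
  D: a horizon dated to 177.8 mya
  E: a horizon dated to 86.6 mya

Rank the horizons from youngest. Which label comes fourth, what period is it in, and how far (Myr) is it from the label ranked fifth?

B, in the Silurian; 30.3 million years to A

Smaller Ma means younger, so youngest first: C 17.9 < E 86.6 < D 177.8 < B 431 < A 461.3.
Counting 4 along gives B (431 Ma); the excerpt puts that inside the Silurian, 443.8–419.2 Ma.
Next in line is A (461.3 Ma), and 461.3 − 431 = 30.3 Myr.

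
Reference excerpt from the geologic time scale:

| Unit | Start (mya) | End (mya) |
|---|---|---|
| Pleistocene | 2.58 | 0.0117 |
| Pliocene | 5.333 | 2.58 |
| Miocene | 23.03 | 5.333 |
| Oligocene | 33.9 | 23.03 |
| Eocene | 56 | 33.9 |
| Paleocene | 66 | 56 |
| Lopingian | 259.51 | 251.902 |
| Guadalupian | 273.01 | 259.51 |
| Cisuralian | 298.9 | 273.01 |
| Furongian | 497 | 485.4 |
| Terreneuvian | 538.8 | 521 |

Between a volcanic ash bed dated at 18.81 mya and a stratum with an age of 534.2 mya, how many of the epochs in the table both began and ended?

7

534.2 Ma sits inside the Terreneuvian (538.8–521) and 18.81 Ma inside the Miocene (23.03–5.333); neither of those is wholly between the two dates.
The listed epochs lying completely between them are Furongian, Cisuralian, Guadalupian, Lopingian, Paleocene, Eocene, Oligocene — 7 in all.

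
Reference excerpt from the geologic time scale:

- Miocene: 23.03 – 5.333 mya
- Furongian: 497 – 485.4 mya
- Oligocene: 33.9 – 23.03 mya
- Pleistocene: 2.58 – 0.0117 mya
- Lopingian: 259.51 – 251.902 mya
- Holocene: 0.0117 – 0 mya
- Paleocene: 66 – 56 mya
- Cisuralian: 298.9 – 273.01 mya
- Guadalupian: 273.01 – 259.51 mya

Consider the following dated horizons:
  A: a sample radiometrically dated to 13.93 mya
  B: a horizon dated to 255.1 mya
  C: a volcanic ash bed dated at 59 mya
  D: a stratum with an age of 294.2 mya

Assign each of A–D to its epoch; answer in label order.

A: 13.93 Ma lies in 23.03–5.333 Ma, so Miocene.
B: 255.1 Ma lies in 259.51–251.902 Ma, so Lopingian.
C: 59 Ma lies in 66–56 Ma, so Paleocene.
D: 294.2 Ma lies in 298.9–273.01 Ma, so Cisuralian.

A — Miocene; B — Lopingian; C — Paleocene; D — Cisuralian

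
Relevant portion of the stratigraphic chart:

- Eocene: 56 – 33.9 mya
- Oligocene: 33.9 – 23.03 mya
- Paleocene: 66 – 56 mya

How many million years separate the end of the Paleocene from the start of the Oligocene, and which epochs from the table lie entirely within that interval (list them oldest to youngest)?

22.1 million years; Eocene

The Paleocene closes at 56 Ma and the Oligocene opens at 33.9 Ma, so the interval is 56 − 33.9 = 22.1 Myr.
An epoch fits inside if it starts at or after 56 Ma and ends at or before 33.9 Ma; oldest first that gives Eocene.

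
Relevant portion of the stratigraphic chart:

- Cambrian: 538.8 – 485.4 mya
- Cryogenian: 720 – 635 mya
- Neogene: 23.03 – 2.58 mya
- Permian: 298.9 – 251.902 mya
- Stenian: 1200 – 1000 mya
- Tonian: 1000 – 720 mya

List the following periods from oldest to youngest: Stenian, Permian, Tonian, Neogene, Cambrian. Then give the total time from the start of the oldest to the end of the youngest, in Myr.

Start ages (Ma): Stenian 1200, Tonian 1000, Cambrian 538.8, Permian 298.9, Neogene 23.03.
Ordered oldest to youngest: Stenian, Tonian, Cambrian, Permian, Neogene.
Span = 1200 − 2.58 = 1197.42 Myr.

Stenian → Tonian → Cambrian → Permian → Neogene; total span 1197.42 Myr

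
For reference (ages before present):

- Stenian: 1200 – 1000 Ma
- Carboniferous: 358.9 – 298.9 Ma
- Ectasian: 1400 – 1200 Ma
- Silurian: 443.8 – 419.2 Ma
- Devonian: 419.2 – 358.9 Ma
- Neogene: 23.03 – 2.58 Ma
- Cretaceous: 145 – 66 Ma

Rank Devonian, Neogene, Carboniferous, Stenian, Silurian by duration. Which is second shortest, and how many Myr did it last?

Durations: Devonian 60.3; Neogene 20.45; Carboniferous 60; Stenian 200; Silurian 24.6 Myr.
Sorted shortest-first: Neogene (20.45), Silurian (24.6), Carboniferous (60), Devonian (60.3), Stenian (200).
The second shortest is Silurian at 24.6 Myr.

Silurian, 24.6 million years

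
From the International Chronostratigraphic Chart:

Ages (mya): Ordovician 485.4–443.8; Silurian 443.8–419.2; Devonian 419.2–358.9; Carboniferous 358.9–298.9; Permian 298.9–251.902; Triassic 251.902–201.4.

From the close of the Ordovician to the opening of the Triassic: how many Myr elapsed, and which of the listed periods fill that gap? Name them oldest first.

End of Ordovician = 443.8 Ma; start of Triassic = 251.902 Ma.
Gap = 443.8 − 251.902 = 191.898 Myr.
Periods wholly inside 443.8–251.902 Ma: Silurian (443.8–419.2), Devonian (419.2–358.9), Carboniferous (358.9–298.9), Permian (298.9–251.902).

191.898 million years; Silurian, Devonian, Carboniferous, Permian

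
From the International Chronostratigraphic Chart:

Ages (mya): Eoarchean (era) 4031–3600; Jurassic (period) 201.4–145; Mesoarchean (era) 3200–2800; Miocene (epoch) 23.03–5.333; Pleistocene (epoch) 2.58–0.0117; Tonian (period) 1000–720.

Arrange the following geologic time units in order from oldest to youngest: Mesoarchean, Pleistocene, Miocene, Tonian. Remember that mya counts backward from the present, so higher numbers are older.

Mesoarchean, Tonian, Miocene, Pleistocene

Read off each span (Ma): Mesoarchean 3200–2800; Pleistocene 2.58–0.0117; Miocene 23.03–5.333; Tonian 1000–720.
Larger Ma is older, so oldest→youngest is Mesoarchean, Tonian, Miocene, Pleistocene.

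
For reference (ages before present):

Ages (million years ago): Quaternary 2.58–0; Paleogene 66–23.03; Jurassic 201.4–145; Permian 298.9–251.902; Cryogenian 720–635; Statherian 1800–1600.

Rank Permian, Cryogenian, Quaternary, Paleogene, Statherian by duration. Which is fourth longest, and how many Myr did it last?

Start − end for each: Permian 298.9 − 251.902 = 46.998; Cryogenian 720 − 635 = 85; Quaternary 2.58 − 0 = 2.58; Paleogene 66 − 23.03 = 42.97; Statherian 1800 − 1600 = 200.
Ranking these from longest: Statherian > Cryogenian > Permian > Paleogene > Quaternary.
Position 4 in that ranking is Paleogene, which lasted 42.97 Myr.

Paleogene, 42.97 million years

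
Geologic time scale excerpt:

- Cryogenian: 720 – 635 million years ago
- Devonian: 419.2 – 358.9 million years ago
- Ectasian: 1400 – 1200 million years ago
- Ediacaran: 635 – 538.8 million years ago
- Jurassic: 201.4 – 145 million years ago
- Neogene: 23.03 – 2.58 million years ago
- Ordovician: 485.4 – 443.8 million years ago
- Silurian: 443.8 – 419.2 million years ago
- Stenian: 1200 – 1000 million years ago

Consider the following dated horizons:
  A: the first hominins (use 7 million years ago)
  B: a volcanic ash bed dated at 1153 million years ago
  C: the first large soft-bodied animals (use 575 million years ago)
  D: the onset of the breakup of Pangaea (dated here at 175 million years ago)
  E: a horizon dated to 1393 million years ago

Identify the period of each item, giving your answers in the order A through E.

A — Neogene; B — Stenian; C — Ediacaran; D — Jurassic; E — Ectasian

A: 7 Ma lies in 23.03–2.58 Ma, so Neogene.
B: 1153 Ma lies in 1200–1000 Ma, so Stenian.
C: 575 Ma lies in 635–538.8 Ma, so Ediacaran.
D: 175 Ma lies in 201.4–145 Ma, so Jurassic.
E: 1393 Ma lies in 1400–1200 Ma, so Ectasian.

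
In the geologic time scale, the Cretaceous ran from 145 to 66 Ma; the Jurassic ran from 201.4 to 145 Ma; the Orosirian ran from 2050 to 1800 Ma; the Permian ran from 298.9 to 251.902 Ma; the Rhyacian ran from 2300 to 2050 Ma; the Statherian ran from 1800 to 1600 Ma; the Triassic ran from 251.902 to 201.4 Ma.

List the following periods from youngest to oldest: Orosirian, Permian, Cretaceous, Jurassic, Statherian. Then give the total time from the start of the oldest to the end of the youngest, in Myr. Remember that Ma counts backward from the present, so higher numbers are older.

Cretaceous → Jurassic → Permian → Statherian → Orosirian; total span 1984 Myr

From the excerpt: Orosirian 2050–1800; Permian 298.9–251.902; Cretaceous 145–66; Jurassic 201.4–145; Statherian 1800–1600 (Ma).
Larger Ma is earlier, so the oldest is Orosirian and the youngest is Cretaceous; youngest to oldest: Cretaceous, Jurassic, Permian, Statherian, Orosirian.
Oldest start 2050 minus youngest end 66 gives 1984 Myr overall.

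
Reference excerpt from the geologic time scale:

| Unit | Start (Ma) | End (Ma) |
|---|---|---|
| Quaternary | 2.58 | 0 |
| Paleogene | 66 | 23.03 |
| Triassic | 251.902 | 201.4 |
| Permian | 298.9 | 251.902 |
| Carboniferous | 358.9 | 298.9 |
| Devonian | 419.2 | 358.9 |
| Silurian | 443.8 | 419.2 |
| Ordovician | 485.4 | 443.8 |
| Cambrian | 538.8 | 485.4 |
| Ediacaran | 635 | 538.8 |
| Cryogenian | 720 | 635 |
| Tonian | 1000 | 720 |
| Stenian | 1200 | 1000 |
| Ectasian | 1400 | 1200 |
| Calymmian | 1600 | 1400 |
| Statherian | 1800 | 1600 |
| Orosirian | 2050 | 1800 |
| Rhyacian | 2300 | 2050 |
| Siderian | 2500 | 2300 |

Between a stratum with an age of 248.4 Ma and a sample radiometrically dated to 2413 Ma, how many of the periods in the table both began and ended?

The older date is 2413 Ma and the younger is 248.4 Ma.
Periods with start < 2413 and end > 248.4 Ma: Rhyacian (2300–2050), Orosirian (2050–1800), Statherian (1800–1600), Calymmian (1600–1400), Ectasian (1400–1200), Stenian (1200–1000), Tonian (1000–720), Cryogenian (720–635), Ediacaran (635–538.8), Cambrian (538.8–485.4), Ordovician (485.4–443.8), Silurian (443.8–419.2), Devonian (419.2–358.9), Carboniferous (358.9–298.9), Permian (298.9–251.902).
That is 15 complete periods.

15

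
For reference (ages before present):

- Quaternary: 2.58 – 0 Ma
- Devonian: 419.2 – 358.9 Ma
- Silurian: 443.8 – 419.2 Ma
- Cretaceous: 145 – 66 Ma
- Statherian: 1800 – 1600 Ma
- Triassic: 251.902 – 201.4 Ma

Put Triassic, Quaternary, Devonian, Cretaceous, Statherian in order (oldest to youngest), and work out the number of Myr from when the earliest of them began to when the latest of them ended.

Start ages (Ma): Statherian 1800, Devonian 419.2, Triassic 251.902, Cretaceous 145, Quaternary 2.58.
Ordered oldest to youngest: Statherian, Devonian, Triassic, Cretaceous, Quaternary.
Span = 1800 − 0 = 1800 Myr.

Statherian, Devonian, Triassic, Cretaceous, Quaternary; total span 1800 Myr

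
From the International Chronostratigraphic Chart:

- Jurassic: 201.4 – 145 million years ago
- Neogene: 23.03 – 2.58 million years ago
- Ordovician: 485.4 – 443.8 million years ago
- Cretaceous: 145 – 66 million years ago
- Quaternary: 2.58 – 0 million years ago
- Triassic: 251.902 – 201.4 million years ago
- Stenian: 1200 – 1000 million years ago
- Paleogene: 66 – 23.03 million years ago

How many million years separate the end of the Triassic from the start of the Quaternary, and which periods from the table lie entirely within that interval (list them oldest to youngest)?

198.82 million years; Jurassic, Cretaceous, Paleogene, Neogene

End of Triassic = 201.4 Ma; start of Quaternary = 2.58 Ma.
Gap = 201.4 − 2.58 = 198.82 Myr.
Periods wholly inside 201.4–2.58 Ma: Jurassic (201.4–145), Cretaceous (145–66), Paleogene (66–23.03), Neogene (23.03–2.58).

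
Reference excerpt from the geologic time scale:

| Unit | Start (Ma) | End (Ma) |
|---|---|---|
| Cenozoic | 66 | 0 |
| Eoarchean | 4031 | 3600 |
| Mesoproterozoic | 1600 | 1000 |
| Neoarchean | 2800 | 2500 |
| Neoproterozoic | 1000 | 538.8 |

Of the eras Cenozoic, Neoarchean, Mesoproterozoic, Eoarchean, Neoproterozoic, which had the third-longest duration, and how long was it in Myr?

Start − end for each: Cenozoic 66 − 0 = 66; Neoarchean 2800 − 2500 = 300; Mesoproterozoic 1600 − 1000 = 600; Eoarchean 4031 − 3600 = 431; Neoproterozoic 1000 − 538.8 = 461.2.
Ranking these from longest: Mesoproterozoic > Neoproterozoic > Eoarchean > Neoarchean > Cenozoic.
Position 3 in that ranking is Eoarchean, which lasted 431 Myr.

Eoarchean, 431 million years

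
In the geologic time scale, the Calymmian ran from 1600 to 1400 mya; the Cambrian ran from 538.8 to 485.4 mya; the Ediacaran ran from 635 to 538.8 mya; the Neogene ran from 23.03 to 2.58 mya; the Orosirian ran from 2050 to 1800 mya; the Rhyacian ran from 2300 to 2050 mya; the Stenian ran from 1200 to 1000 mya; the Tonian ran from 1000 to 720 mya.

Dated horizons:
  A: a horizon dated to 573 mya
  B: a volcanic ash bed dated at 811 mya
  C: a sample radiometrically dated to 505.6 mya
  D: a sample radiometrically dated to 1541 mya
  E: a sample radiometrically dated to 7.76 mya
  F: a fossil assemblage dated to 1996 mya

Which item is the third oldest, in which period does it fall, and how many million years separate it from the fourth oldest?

B, in the Tonian; 238 million years to A

Sorted oldest-first by Ma: F (1996), D (1541), B (811), A (573), C (505.6), E (7.76).
The third oldest is B at 811 Ma, which lies in 1000–720 Ma: the Tonian.
The fourth oldest is A at 573 Ma; separation = |811 − 573| = 238 Myr.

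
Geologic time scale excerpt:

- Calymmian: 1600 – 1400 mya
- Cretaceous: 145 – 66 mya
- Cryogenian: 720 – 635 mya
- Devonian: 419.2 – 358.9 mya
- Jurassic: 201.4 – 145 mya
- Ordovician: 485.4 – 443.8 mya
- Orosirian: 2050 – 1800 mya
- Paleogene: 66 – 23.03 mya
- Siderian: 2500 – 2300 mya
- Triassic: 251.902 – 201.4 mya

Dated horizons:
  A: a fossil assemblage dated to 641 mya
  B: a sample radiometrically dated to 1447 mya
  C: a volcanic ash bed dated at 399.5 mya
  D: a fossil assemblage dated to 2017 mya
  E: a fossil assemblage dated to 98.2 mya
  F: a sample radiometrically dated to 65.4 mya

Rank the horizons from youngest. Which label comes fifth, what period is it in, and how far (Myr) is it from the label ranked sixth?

B, in the Calymmian; 570 million years to D

Sorted youngest-first by Ma: F (65.4), E (98.2), C (399.5), A (641), B (1447), D (2017).
The fifth youngest is B at 1447 Ma, which lies in 1600–1400 Ma: the Calymmian.
The sixth youngest is D at 2017 Ma; separation = |1447 − 2017| = 570 Myr.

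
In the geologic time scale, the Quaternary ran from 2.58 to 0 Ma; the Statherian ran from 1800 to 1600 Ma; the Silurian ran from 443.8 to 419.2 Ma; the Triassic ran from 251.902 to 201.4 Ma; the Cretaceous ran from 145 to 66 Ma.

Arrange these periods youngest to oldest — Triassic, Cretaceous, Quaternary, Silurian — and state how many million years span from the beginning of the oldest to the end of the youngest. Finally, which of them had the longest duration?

Start ages (Ma): Silurian 443.8, Triassic 251.902, Cretaceous 145, Quaternary 2.58.
Ordered youngest to oldest: Quaternary, Cretaceous, Triassic, Silurian.
Span = 443.8 − 0 = 443.8 Myr.
Durations: Cretaceous 79, Quaternary 2.58, Triassic 50.502, Silurian 24.6 → longest is Cretaceous (79 Myr).

Quaternary → Cretaceous → Triassic → Silurian; total span 443.8 Myr; longest is Cretaceous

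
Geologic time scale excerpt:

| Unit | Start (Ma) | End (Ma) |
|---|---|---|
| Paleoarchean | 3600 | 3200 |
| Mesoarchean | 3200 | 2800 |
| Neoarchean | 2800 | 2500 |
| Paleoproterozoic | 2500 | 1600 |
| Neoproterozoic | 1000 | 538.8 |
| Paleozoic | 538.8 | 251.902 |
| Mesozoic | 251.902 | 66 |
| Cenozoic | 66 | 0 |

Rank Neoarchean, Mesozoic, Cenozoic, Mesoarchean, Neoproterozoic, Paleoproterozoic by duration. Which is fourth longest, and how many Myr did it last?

Start − end for each: Neoarchean 2800 − 2500 = 300; Mesozoic 251.902 − 66 = 185.902; Cenozoic 66 − 0 = 66; Mesoarchean 3200 − 2800 = 400; Neoproterozoic 1000 − 538.8 = 461.2; Paleoproterozoic 2500 − 1600 = 900.
Ranking these from longest: Paleoproterozoic > Neoproterozoic > Mesoarchean > Neoarchean > Mesozoic > Cenozoic.
Position 4 in that ranking is Neoarchean, which lasted 300 Myr.

Neoarchean, 300 million years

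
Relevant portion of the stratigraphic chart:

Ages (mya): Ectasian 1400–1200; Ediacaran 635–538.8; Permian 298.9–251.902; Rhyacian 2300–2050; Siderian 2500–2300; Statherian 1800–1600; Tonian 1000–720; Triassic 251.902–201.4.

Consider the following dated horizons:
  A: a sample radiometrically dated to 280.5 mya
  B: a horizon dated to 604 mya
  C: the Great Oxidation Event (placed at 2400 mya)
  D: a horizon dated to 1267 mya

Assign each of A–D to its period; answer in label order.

A — Permian; B — Ediacaran; C — Siderian; D — Ectasian

A: 280.5 Ma lies in 298.9–251.902 Ma, so Permian.
B: 604 Ma lies in 635–538.8 Ma, so Ediacaran.
C: 2400 Ma lies in 2500–2300 Ma, so Siderian.
D: 1267 Ma lies in 1400–1200 Ma, so Ectasian.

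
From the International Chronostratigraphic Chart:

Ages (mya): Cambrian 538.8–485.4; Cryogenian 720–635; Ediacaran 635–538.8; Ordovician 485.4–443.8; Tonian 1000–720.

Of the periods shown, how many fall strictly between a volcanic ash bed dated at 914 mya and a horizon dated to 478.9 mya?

3

The older date is 914 Ma and the younger is 478.9 Ma.
Periods with start < 914 and end > 478.9 Ma: Cryogenian (720–635), Ediacaran (635–538.8), Cambrian (538.8–485.4).
That is 3 complete periods.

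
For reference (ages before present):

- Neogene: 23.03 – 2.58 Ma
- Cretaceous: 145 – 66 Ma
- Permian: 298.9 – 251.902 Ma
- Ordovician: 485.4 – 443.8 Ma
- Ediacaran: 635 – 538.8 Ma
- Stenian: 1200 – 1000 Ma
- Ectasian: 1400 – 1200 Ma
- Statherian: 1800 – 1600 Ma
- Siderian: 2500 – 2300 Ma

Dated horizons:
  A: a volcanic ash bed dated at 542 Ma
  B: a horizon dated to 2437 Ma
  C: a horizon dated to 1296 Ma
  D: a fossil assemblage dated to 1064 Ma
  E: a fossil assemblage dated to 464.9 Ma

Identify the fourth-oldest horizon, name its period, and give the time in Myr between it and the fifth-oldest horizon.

Larger Ma means older, so oldest first: B 2437 > C 1296 > D 1064 > A 542 > E 464.9.
Counting 4 along gives A (542 Ma); the excerpt puts that inside the Ediacaran, 635–538.8 Ma.
Next in line is E (464.9 Ma), and 542 − 464.9 = 77.1 Myr.

A, in the Ediacaran; 77.1 million years to E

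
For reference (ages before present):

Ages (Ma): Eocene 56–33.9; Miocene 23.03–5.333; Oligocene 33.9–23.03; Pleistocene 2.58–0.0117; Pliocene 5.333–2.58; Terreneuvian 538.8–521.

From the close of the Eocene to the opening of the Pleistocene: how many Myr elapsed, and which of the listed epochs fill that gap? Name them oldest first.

31.32 million years; Oligocene, Miocene, Pliocene

End of Eocene = 33.9 Ma; start of Pleistocene = 2.58 Ma.
Gap = 33.9 − 2.58 = 31.32 Myr.
Epochs wholly inside 33.9–2.58 Ma: Oligocene (33.9–23.03), Miocene (23.03–5.333), Pliocene (5.333–2.58).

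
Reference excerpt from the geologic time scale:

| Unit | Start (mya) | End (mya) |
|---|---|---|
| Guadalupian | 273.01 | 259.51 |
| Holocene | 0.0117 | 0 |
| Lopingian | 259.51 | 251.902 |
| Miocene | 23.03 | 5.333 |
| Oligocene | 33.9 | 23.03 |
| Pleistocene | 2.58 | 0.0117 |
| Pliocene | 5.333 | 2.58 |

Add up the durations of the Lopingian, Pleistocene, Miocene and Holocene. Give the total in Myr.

Each duration: Lopingian = 7.608; Pleistocene = 2.5683; Miocene = 17.697; Holocene = 0.0117.
Sum: 7.608 + 2.5683 + 17.697 + 0.0117 = 27.885 Myr.

27.885 million years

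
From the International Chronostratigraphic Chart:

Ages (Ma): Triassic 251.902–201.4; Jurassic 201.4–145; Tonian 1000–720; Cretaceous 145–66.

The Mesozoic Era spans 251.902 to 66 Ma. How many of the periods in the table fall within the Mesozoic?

3

Periods inside 251.902–66 Ma: Triassic, Jurassic, Cretaceous — 3 in total.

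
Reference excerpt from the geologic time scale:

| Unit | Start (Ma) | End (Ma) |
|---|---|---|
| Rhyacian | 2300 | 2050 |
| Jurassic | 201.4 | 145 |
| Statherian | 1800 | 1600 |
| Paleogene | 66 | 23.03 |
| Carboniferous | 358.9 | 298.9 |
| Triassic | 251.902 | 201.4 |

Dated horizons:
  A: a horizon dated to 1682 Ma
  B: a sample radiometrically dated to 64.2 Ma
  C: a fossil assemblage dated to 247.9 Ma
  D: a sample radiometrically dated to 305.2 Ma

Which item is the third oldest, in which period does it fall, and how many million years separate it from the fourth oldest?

Sorted oldest-first by Ma: A (1682), D (305.2), C (247.9), B (64.2).
The third oldest is C at 247.9 Ma, which lies in 251.902–201.4 Ma: the Triassic.
The fourth oldest is B at 64.2 Ma; separation = |247.9 − 64.2| = 183.7 Myr.

C, in the Triassic; 183.7 million years to B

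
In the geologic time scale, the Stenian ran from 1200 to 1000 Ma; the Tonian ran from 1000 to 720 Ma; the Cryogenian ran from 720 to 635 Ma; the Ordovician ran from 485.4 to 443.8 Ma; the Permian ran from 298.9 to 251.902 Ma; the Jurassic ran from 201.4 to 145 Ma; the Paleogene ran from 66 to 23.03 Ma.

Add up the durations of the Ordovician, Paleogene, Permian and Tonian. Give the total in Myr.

411.568 million years

Each duration: Ordovician = 41.6; Paleogene = 42.97; Permian = 46.998; Tonian = 280.
Sum: 41.6 + 42.97 + 46.998 + 280 = 411.568 Myr.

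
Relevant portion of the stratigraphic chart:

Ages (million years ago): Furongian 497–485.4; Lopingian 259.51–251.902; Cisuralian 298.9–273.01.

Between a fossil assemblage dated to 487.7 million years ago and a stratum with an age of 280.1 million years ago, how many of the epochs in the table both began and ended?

Checking each listed span, none has both start < 487.7 Ma and end > 280.1 Ma — every epoch straddles one of the two dates or lies outside them — so the count is 0.

0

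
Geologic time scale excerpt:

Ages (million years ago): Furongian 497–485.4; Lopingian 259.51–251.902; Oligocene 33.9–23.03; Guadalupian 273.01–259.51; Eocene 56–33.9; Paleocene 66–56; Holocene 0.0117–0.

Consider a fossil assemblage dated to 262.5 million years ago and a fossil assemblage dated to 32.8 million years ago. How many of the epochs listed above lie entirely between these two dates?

262.5 Ma sits inside the Guadalupian (273.01–259.51) and 32.8 Ma inside the Oligocene (33.9–23.03); neither of those is wholly between the two dates.
The listed epochs lying completely between them are Lopingian, Paleocene, Eocene — 3 in all.

3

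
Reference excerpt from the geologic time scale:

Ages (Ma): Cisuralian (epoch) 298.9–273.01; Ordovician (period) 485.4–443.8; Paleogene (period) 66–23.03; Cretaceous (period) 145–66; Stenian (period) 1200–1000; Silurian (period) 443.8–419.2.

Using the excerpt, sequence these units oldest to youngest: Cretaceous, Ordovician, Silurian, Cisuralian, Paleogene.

The oldest of these is Ordovician (starts 485.4 Ma) and the youngest is Paleogene (ends 23.03 Ma).
In between, by decreasing start age: Silurian (443.8), Cisuralian (298.9), Cretaceous (145).

Ordovician → Silurian → Cisuralian → Cretaceous → Paleogene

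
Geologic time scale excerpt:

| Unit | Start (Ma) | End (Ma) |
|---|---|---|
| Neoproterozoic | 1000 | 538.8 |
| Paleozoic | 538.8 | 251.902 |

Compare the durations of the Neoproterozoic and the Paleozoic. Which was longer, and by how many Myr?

Neoproterozoic, by 174.302 million years

Neoproterozoic: 1000 − 538.8 = 461.2 Myr.
Paleozoic: 538.8 − 251.902 = 286.898 Myr.
Difference: 461.2 − 286.898 = 174.302 Myr, so the Neoproterozoic was longer.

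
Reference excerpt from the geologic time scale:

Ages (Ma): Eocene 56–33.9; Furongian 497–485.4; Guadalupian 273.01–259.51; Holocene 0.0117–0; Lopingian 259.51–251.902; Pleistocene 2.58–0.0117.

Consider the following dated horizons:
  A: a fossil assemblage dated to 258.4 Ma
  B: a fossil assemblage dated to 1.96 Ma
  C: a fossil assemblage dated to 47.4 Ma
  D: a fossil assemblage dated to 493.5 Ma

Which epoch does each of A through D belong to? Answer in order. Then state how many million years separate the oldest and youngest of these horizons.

A — Lopingian; B — Pleistocene; C — Eocene; D — Furongian; span 491.54 million years

Match each age against the start–end ranges in the excerpt: A = 258.4 Ma → Lopingian (259.51–251.902); B = 1.96 Ma → Pleistocene (2.58–0.0117); C = 47.4 Ma → Eocene (56–33.9); D = 493.5 Ma → Furongian (497–485.4).
The largest age is 493.5 Ma and the smallest is 1.96 Ma; their difference is 491.54 Myr.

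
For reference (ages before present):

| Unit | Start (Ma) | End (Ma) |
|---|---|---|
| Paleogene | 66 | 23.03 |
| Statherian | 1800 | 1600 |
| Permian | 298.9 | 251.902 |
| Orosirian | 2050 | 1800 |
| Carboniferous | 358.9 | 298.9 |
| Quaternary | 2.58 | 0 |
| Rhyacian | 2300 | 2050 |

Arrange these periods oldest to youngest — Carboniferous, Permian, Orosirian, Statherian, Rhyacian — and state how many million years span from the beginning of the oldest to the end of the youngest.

From the excerpt: Carboniferous 358.9–298.9; Permian 298.9–251.902; Orosirian 2050–1800; Statherian 1800–1600; Rhyacian 2300–2050 (Ma).
Larger Ma is earlier, so the oldest is Rhyacian and the youngest is Permian; oldest to youngest: Rhyacian, Orosirian, Statherian, Carboniferous, Permian.
Oldest start 2300 minus youngest end 251.902 gives 2048.098 Myr overall.

Rhyacian → Orosirian → Statherian → Carboniferous → Permian; total span 2048.098 Myr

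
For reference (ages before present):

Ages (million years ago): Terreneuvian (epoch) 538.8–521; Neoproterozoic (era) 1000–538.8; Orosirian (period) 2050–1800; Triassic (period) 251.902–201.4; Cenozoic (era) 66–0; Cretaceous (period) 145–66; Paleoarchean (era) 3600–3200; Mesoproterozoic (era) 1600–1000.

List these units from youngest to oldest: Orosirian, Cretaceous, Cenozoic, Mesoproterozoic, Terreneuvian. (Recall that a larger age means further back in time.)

Cenozoic, Cretaceous, Terreneuvian, Mesoproterozoic, Orosirian

The oldest of these is Orosirian (starts 2050 Ma) and the youngest is Cenozoic (ends 0 Ma).
In between, by decreasing start age: Mesoproterozoic (1600), Terreneuvian (538.8), Cretaceous (145).
Listing youngest first means reversing that sequence.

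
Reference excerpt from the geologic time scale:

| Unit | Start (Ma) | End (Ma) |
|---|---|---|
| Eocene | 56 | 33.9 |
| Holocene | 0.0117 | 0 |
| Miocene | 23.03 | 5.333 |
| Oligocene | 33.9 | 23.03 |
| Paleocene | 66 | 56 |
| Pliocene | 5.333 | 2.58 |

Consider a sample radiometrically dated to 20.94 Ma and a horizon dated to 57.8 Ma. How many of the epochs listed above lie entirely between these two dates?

2

The older date is 57.8 Ma and the younger is 20.94 Ma.
Epochs with start < 57.8 and end > 20.94 Ma: Eocene (56–33.9), Oligocene (33.9–23.03).
That is 2 complete epochs.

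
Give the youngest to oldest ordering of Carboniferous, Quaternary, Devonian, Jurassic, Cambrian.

Quaternary, then Jurassic, then Carboniferous, then Devonian, then Cambrian

Group by era (each group listed oldest first) — Paleozoic: Cambrian, Devonian, Carboniferous; Mesozoic: Jurassic; Cenozoic: Quaternary. The eras run Paleozoic → Mesozoic → Cenozoic. Concatenating the groups in that era order and then reversing gives youngest to oldest.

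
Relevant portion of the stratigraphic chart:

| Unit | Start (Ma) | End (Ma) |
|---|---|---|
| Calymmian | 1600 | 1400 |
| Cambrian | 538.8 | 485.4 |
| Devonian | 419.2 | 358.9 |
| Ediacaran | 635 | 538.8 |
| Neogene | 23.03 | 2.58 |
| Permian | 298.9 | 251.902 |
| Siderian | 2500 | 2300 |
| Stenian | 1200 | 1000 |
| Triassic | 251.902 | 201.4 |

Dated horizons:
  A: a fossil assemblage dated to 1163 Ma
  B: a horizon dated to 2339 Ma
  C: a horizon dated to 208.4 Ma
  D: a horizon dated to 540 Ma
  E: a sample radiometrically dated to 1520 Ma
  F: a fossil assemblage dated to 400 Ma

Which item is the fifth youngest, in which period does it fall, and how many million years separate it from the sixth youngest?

Smaller Ma means younger, so youngest first: C 208.4 < F 400 < D 540 < A 1163 < E 1520 < B 2339.
Counting 5 along gives E (1520 Ma); the excerpt puts that inside the Calymmian, 1600–1400 Ma.
Next in line is B (2339 Ma), and 2339 − 1520 = 819 Myr.

E, in the Calymmian; 819 million years to B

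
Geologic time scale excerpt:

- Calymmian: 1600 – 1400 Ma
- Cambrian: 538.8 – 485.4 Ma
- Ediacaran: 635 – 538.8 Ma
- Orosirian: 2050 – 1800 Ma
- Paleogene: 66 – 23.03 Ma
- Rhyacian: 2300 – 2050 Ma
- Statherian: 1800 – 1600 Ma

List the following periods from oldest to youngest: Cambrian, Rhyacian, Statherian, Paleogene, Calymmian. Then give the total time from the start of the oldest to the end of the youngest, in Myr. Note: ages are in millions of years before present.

Rhyacian, Statherian, Calymmian, Cambrian, Paleogene; total span 2276.97 Myr

Start ages (Ma): Rhyacian 2300, Statherian 1800, Calymmian 1600, Cambrian 538.8, Paleogene 66.
Ordered oldest to youngest: Rhyacian, Statherian, Calymmian, Cambrian, Paleogene.
Span = 2300 − 23.03 = 2276.97 Myr.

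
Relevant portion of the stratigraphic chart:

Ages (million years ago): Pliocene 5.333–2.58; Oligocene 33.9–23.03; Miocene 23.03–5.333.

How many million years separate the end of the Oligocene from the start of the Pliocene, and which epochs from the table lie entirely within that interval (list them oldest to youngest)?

End of Oligocene = 23.03 Ma; start of Pliocene = 5.333 Ma.
Gap = 23.03 − 5.333 = 17.697 Myr.
Epochs wholly inside 23.03–5.333 Ma: Miocene (23.03–5.333).

17.697 million years; Miocene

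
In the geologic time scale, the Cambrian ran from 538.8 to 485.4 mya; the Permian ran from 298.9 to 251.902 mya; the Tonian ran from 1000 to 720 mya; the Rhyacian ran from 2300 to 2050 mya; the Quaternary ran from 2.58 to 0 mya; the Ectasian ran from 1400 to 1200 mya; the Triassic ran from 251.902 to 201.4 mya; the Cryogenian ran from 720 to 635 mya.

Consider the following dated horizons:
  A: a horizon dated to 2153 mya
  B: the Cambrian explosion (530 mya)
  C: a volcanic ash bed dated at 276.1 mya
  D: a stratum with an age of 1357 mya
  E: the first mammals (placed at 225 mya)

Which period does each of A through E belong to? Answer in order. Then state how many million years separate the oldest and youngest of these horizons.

Match each age against the start–end ranges in the excerpt: A = 2153 Ma → Rhyacian (2300–2050); B = 530 Ma → Cambrian (538.8–485.4); C = 276.1 Ma → Permian (298.9–251.902); D = 1357 Ma → Ectasian (1400–1200); E = 225 Ma → Triassic (251.902–201.4).
The largest age is 2153 Ma and the smallest is 225 Ma; their difference is 1928 Myr.

A — Rhyacian; B — Cambrian; C — Permian; D — Ectasian; E — Triassic; span 1928 million years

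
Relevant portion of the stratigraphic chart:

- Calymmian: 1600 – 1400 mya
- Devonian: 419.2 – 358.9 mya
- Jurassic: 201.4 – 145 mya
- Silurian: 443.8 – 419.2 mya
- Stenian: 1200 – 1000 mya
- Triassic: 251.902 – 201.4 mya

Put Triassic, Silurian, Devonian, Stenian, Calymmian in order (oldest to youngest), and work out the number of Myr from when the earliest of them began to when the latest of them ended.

From the excerpt: Triassic 251.902–201.4; Silurian 443.8–419.2; Devonian 419.2–358.9; Stenian 1200–1000; Calymmian 1600–1400 (Ma).
Larger Ma is earlier, so the oldest is Calymmian and the youngest is Triassic; oldest to youngest: Calymmian, Stenian, Silurian, Devonian, Triassic.
Oldest start 1600 minus youngest end 201.4 gives 1398.6 Myr overall.

Calymmian → Stenian → Silurian → Devonian → Triassic; total span 1398.6 Myr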